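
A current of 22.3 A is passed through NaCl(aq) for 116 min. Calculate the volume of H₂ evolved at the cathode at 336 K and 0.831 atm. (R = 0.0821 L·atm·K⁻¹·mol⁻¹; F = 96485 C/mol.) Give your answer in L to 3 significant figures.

Q = 22.3 A × 6960 s = 1.552×10^5 C
Moles of electrons = 1.552×10^5 / 96485 = 1.609 mol
2H⁺ + 2e⁻ → H₂, so n(H₂) = 1.609 / 2 = 0.8045 mol
V = nRT/P = 0.8045 × 0.0821 × 336 / 0.831 = 26.71 L

26.7 L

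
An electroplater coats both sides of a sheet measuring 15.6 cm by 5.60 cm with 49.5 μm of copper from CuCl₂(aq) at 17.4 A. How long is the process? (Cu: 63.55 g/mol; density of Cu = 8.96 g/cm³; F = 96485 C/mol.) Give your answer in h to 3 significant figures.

0.376 h

Plated area = 2 × 15.6 × 5.60 = 174.7 cm²
Volume = 174.7 × 49.5×10⁻⁴ cm = 0.8648 cm³
m(Cu) = 0.8648 × 8.96 = 7.749 g
n(Cu) = 7.749 / 63.55 = 0.1219 mol; n(e⁻) = 2 × 0.1219 = 0.2438 mol
Q = 0.2438 × 96485 = 23520 C
t = 23520 / 17.4 = 1352 s = 0.376 h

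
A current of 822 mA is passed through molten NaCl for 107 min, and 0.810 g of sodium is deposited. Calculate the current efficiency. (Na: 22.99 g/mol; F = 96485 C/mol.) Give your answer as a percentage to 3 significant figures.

Q = 0.822 × 6420 = 5277 C
n(e⁻) = 5277 / 96485 = 0.05469 mol
Na⁺ + e⁻ → Na, so theoretical n(Na) = 0.05469 mol → 1.257 g
Efficiency = 0.810 / 1.257 = 0.6444 = 64.4%

64.4%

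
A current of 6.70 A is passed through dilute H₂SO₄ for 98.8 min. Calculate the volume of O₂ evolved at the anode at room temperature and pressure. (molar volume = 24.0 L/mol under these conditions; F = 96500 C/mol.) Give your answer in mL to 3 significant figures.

2470 mL

Q = 6.70 A × 5928 s = 39720 C
n(e⁻) = 39720 / 96500 = 0.4116 mol
2H₂O → O₂ + 4H⁺ + 4e⁻, so n(O₂) = 0.4116 / 4 = 0.1029 mol
V = 0.1029 × 24.0 = 2.470 L
= 2470 mL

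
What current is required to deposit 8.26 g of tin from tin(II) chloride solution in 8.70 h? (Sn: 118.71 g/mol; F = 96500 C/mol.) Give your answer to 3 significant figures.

0.429 A

n(Sn) = 8.26 / 118.71 = 0.06958 mol
Sn²⁺ + 2e⁻ → Sn, so n(e⁻) = 2 × 0.06958 = 0.1392 mol
Q = 0.1392 × 96500 = 13430 C
I = Q / t = 13430 / 31320 s = 0.429 A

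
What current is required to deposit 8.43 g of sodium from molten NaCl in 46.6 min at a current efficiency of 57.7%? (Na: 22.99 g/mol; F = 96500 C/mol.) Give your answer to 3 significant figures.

21.9 A

n(Na) = 8.43 / 22.99 = 0.3667 mol
Na⁺ + e⁻ → Na, so n(e⁻) = 0.3667 mol
Q = 0.3667 × 96500 / 0.577 = 61330 C
I = Q / t = 61330 / 2796 s = 21.9 A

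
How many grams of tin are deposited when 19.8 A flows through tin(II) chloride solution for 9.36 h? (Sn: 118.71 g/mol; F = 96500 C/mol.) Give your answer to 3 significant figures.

410 g

Q = 19.8 A × 33696 s = 6.672×10^5 C
n(e⁻) = 6.672×10^5 / 96500 = 6.914 mol
Sn²⁺ + 2e⁻ → Sn, so n(Sn) = 6.914 / 2 = 3.457 mol
m = 3.457 × 118.71 = 410 g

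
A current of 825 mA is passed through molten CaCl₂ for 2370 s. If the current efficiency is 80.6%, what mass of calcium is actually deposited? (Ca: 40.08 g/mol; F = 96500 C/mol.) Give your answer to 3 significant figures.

Q = 0.825 × 2370 = 1955 C
n(e⁻) = 1955 / 96500 = 0.02026 mol
Ca²⁺ + 2e⁻ → Ca, so theoretical m(Ca) = 0.01013 × 40.08 = 0.4060 g
Actual mass = 80.6% × 0.4060 = 0.327 g

0.327 g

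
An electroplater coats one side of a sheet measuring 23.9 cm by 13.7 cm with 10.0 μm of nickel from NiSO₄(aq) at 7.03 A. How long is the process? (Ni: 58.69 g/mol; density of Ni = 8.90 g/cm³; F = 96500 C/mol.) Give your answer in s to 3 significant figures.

1360 s

Plated area = 23.9 × 13.7 = 327.4 cm²
Volume = 327.4 × 10.0×10⁻⁴ cm = 0.3274 cm³
m(Ni) = 0.3274 × 8.90 = 2.914 g
n(Ni) = 2.914 / 58.69 = 0.04965 mol; n(e⁻) = 2 × 0.04965 = 0.09930 mol
Q = 0.09930 × 96500 = 9582 C
t = 9582 / 7.03 = 1363 s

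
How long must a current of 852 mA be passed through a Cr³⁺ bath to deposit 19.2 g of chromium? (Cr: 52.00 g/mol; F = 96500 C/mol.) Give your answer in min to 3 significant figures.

2090 min

n(Cr) = 19.2 / 52.00 = 0.3692 mol
Cr³⁺ + 3e⁻ → Cr, so n(e⁻) = 3 × 0.3692 = 1.108 mol
Q = 1.108 × 96500 = 1.069×10^5 C
t = Q / I = 1.069×10^5 / 0.852 = 1.255×10^5 s = 2090 min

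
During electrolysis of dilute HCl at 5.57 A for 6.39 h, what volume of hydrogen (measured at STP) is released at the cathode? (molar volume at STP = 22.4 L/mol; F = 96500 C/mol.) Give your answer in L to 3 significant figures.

Q = 5.57 A × 23004 s = 1.281×10^5 C
n(e⁻) = Q/F = 1.281×10^5/96500 = 1.327 mol
2H⁺ + 2e⁻ → H₂, so n(H₂) = 1.327 / 2 = 0.6635 mol
V = 0.6635 × 22.4 = 14.86 L

14.9 L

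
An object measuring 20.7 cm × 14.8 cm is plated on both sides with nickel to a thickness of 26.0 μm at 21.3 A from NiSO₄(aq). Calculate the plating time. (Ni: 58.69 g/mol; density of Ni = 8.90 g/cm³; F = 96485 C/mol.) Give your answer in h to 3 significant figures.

0.608 h

Plated area = 2 × 20.7 × 14.8 = 612.7 cm²
Volume = 612.7 × 26.0×10⁻⁴ cm = 1.593 cm³
m(Ni) = 1.593 × 8.90 = 14.18 g
n(Ni) = 14.18 / 58.69 = 0.2416 mol; n(e⁻) = 2 × 0.2416 = 0.4832 mol
Q = 0.4832 × 96485 = 46620 C
t = 46620 / 21.3 = 2189 s = 0.608 h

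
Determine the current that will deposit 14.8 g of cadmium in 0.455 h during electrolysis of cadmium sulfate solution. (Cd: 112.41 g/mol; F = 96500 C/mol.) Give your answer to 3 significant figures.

15.5 A

n(Cd) = 14.8 / 112.41 = 0.1317 mol
Cd²⁺ + 2e⁻ → Cd, so n(e⁻) = 2 × 0.1317 = 0.2634 mol
Q = 0.2634 × 96500 = 25420 C
I = Q / t = 25420 / 1638 s = 15.5 A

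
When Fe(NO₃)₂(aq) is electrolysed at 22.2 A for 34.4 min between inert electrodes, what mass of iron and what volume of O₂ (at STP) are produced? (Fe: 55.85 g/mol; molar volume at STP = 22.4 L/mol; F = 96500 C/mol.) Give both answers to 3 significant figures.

13.3 g Fe; 2.66 L O₂

Q = 22.2 × 2064 = 45820 C; n(e⁻) = 45820 / 96500 = 0.4748 mol
Cathode: Fe²⁺ + 2e⁻ → Fe → n(Fe) = 0.4748/2 = 0.2374 mol → 13.3 g
Anode: 2H₂O → O₂ + 4H⁺ + 4e⁻ → n(O₂) = 0.4748/4 = 0.1187 mol → 2.66 L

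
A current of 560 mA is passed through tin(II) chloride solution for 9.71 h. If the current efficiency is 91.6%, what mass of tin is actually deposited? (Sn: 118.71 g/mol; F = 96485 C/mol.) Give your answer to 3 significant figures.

Q = 0.560 × 34956 = 19580 C
n(e⁻) = 19580 / 96485 = 0.2029 mol
Sn²⁺ + 2e⁻ → Sn, so theoretical m(Sn) = 0.1015 × 118.71 = 12.05 g
Actual mass = 91.6% × 12.05 = 11.0 g

11.0 g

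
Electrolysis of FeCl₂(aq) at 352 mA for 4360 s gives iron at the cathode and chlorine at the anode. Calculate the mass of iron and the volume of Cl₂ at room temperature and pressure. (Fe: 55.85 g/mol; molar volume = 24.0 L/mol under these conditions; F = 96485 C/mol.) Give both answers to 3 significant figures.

Q = 0.352 × 4360 = 1535 C; n(e⁻) = 1535 / 96485 = 0.01591 mol
Cathode: Fe²⁺ + 2e⁻ → Fe → n(Fe) = 0.01591/2 = 0.007955 mol → 0.444 g
Anode: 2Cl⁻ → Cl₂ + 2e⁻ → n(Cl₂) = 0.01591/2 = 0.007955 mol → 0.191 L

0.444 g Fe; 0.191 L Cl₂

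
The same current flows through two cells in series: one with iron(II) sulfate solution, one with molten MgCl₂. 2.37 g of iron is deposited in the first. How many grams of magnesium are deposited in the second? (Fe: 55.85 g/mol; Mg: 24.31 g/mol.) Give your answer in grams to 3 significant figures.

1.03 g

n(Fe) = 2.37 / 55.85 = 0.04244 mol
Fe²⁺ + 2e⁻ → Fe, so n(e⁻) = 2 × 0.04244 = 0.08488 mol
Since the cells are in series, n(e⁻) in the Mg cell is also 0.08488 mol.
Mg²⁺ + 2e⁻ → Mg, so n(Mg) = 0.08488 / 2 = 0.04244 mol
m(Mg) = 0.04244 × 24.31 = 1.03 g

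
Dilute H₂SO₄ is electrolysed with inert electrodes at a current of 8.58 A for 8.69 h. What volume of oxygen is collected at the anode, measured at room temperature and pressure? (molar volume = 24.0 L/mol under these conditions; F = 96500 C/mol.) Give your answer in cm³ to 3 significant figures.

16700 cm³

Charge passed = 8.58 × 31284 = 2.684×10^5 C
Moles of electrons = 2.684×10^5 / 96500 = 2.781 mol
2H₂O → O₂ + 4H⁺ + 4e⁻, so n(O₂) = 2.781 / 4 = 0.6953 mol
V = 0.6953 × 24.0 = 16.69 L
= 16700 cm³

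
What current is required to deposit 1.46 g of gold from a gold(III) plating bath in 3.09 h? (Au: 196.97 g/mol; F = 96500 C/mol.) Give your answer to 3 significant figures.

n(Au) = 1.46 / 196.97 = 0.007412 mol
Au³⁺ + 3e⁻ → Au, so n(e⁻) = 3 × 0.007412 = 0.02224 mol
Q = 0.02224 × 96500 = 2146 C
I = Q / t = 2146 / 11124 s = 0.193 A

0.193 A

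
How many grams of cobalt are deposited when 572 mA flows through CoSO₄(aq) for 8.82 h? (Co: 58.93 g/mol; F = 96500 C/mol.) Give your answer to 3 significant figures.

5.55 g

Q = It = 0.572 × 31752 = 18160 C
Moles of electrons = 18160 / 96500 = 0.1882 mol
Co²⁺ + 2e⁻ → Co, so n(Co) = 0.1882 / 2 = 0.09410 mol
m = 0.09410 × 58.93 = 5.55 g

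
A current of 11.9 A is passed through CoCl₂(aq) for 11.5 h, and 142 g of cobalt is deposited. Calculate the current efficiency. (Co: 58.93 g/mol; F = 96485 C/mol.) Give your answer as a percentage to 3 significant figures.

94.4%

Q = 11.9 × 41400 = 4.927×10^5 C
n(e⁻) = 4.927×10^5 / 96485 = 5.106 mol
Co²⁺ + 2e⁻ → Co, so theoretical n(Co) = 2.553 mol → 150.4 g
Efficiency = 142 / 150.4 = 0.9441 = 94.4%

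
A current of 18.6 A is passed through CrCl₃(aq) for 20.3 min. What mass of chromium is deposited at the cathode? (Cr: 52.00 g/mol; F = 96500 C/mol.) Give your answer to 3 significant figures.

Q = It = 18.6 × 1218 = 22650 C
n(e⁻) = Q/F = 22650/96500 = 0.2347 mol
Cr³⁺ + 3e⁻ → Cr, so n(Cr) = 0.2347 / 3 = 0.07823 mol
m = 0.07823 × 52.00 = 4.07 g

4.07 g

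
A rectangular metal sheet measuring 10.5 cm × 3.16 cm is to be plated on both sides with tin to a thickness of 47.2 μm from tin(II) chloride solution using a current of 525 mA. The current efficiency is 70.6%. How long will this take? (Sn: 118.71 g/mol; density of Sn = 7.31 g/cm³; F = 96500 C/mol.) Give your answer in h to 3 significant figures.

Plated area = 2 × 10.5 × 3.16 = 66.36 cm²
Volume = 66.36 × 47.2×10⁻⁴ cm = 0.3132 cm³
m(Sn) = 0.3132 × 7.31 = 2.289 g
n(Sn) = 2.289 / 118.71 = 0.01928 mol; n(e⁻) = 2 × 0.01928 = 0.03856 mol
Q = 0.03856 × 96500 / 0.706 = 5271 C
t = 5271 / 0.525 = 10040 s = 2.79 h

2.79 h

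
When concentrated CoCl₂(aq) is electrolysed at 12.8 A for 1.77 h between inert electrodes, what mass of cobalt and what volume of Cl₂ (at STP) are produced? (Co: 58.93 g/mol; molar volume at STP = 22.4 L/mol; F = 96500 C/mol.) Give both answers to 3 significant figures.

24.9 g Co; 9.47 L Cl₂

Q = 12.8 × 6372 = 81560 C; n(e⁻) = 81560 / 96500 = 0.8452 mol
Cathode: Co²⁺ + 2e⁻ → Co → n(Co) = 0.8452/2 = 0.4226 mol → 24.9 g
Anode: 2Cl⁻ → Cl₂ + 2e⁻ → n(Cl₂) = 0.8452/2 = 0.4226 mol → 9.47 L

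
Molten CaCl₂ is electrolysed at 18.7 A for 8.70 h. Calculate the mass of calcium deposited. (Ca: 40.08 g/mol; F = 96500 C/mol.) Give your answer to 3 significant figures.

122 g

Q = 18.7 A × 31320 s = 5.857×10^5 C
Moles of electrons = 5.857×10^5 / 96500 = 6.069 mol
Ca²⁺ + 2e⁻ → Ca, so n(Ca) = 6.069 / 2 = 3.035 mol
m = 3.035 × 40.08 = 122 g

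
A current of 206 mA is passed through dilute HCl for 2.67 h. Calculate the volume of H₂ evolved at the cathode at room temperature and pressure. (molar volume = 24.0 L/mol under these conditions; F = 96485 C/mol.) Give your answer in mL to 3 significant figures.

Q = 0.206 A × 9612 s = 1980 C
n(e⁻) = 1980 / 96485 = 0.02052 mol
2H⁺ + 2e⁻ → H₂, so n(H₂) = 0.02052 / 2 = 0.01026 mol
V = 0.01026 × 24.0 = 0.2462 L
= 246 mL

246 mL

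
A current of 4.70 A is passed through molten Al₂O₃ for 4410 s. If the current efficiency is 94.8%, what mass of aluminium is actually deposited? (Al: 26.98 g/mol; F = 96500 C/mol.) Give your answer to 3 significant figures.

Q = 4.70 × 4410 = 20730 C
n(e⁻) = 20730 / 96500 = 0.2148 mol
Al³⁺ + 3e⁻ → Al, so theoretical m(Al) = 0.07160 × 26.98 = 1.932 g
Actual mass = 94.8% × 1.932 = 1.83 g

1.83 g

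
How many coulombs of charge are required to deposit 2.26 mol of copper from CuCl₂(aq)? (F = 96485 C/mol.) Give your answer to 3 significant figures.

4.36×10^5 C

Cu²⁺ + 2e⁻ → Cu, so n(e⁻) = 2 × 2.26 = 4.520 mol
Q = 4.520 × 96485 = 4.361×10^5 C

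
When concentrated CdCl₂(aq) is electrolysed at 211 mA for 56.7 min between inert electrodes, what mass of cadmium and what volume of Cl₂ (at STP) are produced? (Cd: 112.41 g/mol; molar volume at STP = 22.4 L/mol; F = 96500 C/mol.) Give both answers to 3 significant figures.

0.418 g Cd; 0.0833 L Cl₂

Q = 0.211 × 3402 = 717.8 C; n(e⁻) = 717.8 / 96500 = 0.007438 mol
Cathode: Cd²⁺ + 2e⁻ → Cd → n(Cd) = 0.007438/2 = 0.003719 mol → 0.418 g
Anode: 2Cl⁻ → Cl₂ + 2e⁻ → n(Cl₂) = 0.007438/2 = 0.003719 mol → 0.0833 L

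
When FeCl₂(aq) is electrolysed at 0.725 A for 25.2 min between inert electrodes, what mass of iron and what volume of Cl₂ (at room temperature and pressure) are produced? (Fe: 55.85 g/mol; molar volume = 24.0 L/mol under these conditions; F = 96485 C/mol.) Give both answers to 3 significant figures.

0.317 g Fe; 0.136 L Cl₂

Q = 0.725 × 1512 = 1096 C; n(e⁻) = 1096 / 96485 = 0.01136 mol
Cathode: Fe²⁺ + 2e⁻ → Fe → n(Fe) = 0.01136/2 = 0.005680 mol → 0.317 g
Anode: 2Cl⁻ → Cl₂ + 2e⁻ → n(Cl₂) = 0.01136/2 = 0.005680 mol → 0.136 L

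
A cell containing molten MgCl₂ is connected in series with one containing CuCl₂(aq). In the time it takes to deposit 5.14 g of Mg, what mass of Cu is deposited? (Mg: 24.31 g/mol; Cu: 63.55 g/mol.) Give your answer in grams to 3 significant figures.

n(Mg) = 5.14 / 24.31 = 0.2114 mol
Mg²⁺ + 2e⁻ → Mg, so n(e⁻) = 2 × 0.2114 = 0.4228 mol
In series, the same 0.4228 mol of electrons flows through the second cell.
Cu²⁺ + 2e⁻ → Cu, so n(Cu) = 0.4228 / 2 = 0.2114 mol
m(Cu) = 0.2114 × 63.55 = 13.4 g

13.4 g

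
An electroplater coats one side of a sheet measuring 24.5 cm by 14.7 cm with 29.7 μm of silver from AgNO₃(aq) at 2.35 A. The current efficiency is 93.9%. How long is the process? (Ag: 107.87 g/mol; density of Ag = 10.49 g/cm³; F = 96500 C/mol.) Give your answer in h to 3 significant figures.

1.26 h

Plated area = 24.5 × 14.7 = 360.2 cm²
Volume = 360.2 × 29.7×10⁻⁴ cm = 1.070 cm³
m(Ag) = 1.070 × 10.49 = 11.22 g
n(Ag) = 11.22 / 107.87 = 0.1040 mol; n(e⁻) = 0.1040 mol
Q = 0.1040 × 96500 / 0.939 = 10690 C
t = 10690 / 2.35 = 4549 s = 1.26 h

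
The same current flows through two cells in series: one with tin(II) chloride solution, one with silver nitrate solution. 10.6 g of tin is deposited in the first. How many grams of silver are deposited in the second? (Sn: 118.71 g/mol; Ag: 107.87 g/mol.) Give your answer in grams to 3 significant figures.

19.3 g

n(Sn) = 10.6 / 118.71 = 0.08929 mol
Sn²⁺ + 2e⁻ → Sn, so n(e⁻) = 2 × 0.08929 = 0.1786 mol
In series, the same 0.1786 mol of electrons flows through the second cell.
Ag⁺ + e⁻ → Ag, so n(Ag) = 0.1786 mol
m(Ag) = 0.1786 × 107.87 = 19.3 g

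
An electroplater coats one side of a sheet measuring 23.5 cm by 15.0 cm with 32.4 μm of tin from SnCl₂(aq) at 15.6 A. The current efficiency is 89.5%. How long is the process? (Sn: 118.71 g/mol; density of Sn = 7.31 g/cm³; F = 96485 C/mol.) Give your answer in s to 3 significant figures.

Plated area = 23.5 × 15.0 = 352.5 cm²
Volume = 352.5 × 32.4×10⁻⁴ cm = 1.142 cm³
m(Sn) = 1.142 × 7.31 = 8.348 g
n(Sn) = 8.348 / 118.71 = 0.07032 mol; n(e⁻) = 2 × 0.07032 = 0.1406 mol
Q = 0.1406 × 96485 / 0.895 = 15160 C
t = 15160 / 15.6 = 971.8 s

972 s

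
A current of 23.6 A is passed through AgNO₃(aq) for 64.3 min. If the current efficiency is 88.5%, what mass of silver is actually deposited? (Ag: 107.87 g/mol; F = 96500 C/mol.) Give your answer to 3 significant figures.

90.1 g

Q = 23.6 × 3858 = 91050 C
n(e⁻) = 91050 / 96500 = 0.9435 mol
Ag⁺ + e⁻ → Ag, so theoretical m(Ag) = 0.9435 × 107.87 = 101.8 g
Actual mass = 88.5% × 101.8 = 90.1 g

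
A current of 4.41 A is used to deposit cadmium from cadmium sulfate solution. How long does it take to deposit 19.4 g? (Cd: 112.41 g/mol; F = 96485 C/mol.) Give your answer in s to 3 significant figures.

7550 s

n(Cd) = 19.4 / 112.41 = 0.1726 mol
Cd²⁺ + 2e⁻ → Cd, so n(e⁻) = 2 × 0.1726 = 0.3452 mol
Q = 0.3452 × 96485 = 33310 C
t = Q / I = 33310 / 4.41 = 7553 s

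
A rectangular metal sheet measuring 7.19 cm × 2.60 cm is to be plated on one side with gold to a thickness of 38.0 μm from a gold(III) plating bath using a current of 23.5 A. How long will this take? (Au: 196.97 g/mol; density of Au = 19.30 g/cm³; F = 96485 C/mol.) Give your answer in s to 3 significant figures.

Plated area = 7.19 × 2.60 = 18.69 cm²
Volume = 18.69 × 38.0×10⁻⁴ cm = 0.07102 cm³
m(Au) = 0.07102 × 19.30 = 1.371 g
n(Au) = 1.371 / 196.97 = 0.006960 mol; n(e⁻) = 3 × 0.006960 = 0.02088 mol
Q = 0.02088 × 96485 = 2015 C
t = 2015 / 23.5 = 85.74 s

85.7 s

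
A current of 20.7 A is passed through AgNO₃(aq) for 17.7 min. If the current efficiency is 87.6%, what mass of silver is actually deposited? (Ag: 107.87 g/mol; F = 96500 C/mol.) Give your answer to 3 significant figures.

21.5 g

Q = 20.7 × 1062 = 21980 C
n(e⁻) = 21980 / 96500 = 0.2278 mol
Ag⁺ + e⁻ → Ag, so theoretical m(Ag) = 0.2278 × 107.87 = 24.57 g
Actual mass = 87.6% × 24.57 = 21.5 g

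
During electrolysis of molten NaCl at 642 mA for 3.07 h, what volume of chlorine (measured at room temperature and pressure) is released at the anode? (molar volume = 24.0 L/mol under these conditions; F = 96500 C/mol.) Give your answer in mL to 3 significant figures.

Q = It = 0.642 × 11052 = 7095 C
n(e⁻) = 7095 / 96500 = 0.07352 mol
2Cl⁻ → Cl₂ + 2e⁻, so n(Cl₂) = 0.07352 / 2 = 0.03676 mol
V = 0.03676 × 24.0 = 0.8822 L
= 882 mL

882 mL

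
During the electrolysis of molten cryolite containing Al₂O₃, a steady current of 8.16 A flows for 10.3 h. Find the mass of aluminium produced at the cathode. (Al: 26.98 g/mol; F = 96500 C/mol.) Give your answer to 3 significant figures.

Q = It = 8.16 × 37080 = 3.026×10^5 C
n(e⁻) = 3.026×10^5 / 96500 = 3.136 mol
Al³⁺ + 3e⁻ → Al, so n(Al) = 3.136 / 3 = 1.045 mol
m = 1.045 × 26.98 = 28.2 g

28.2 g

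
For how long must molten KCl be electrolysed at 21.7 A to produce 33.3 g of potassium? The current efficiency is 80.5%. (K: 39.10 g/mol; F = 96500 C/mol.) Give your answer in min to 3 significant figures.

78.4 min

n(K) = 33.3 / 39.10 = 0.8517 mol
K⁺ + e⁻ → K, so n(e⁻) = 0.8517 mol
Q = 0.8517 × 96500 / 0.805 = 1.021×10^5 C
t = Q / I = 1.021×10^5 / 21.7 = 4705 s = 78.4 min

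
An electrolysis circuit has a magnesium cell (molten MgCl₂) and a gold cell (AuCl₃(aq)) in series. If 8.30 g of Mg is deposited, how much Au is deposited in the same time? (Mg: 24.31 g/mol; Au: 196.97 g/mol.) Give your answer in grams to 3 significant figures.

n(Mg) = 8.30 / 24.31 = 0.3414 mol
Mg²⁺ + 2e⁻ → Mg, so n(e⁻) = 2 × 0.3414 = 0.6828 mol
In series, the same 0.6828 mol of electrons flows through the second cell.
Au³⁺ + 3e⁻ → Au, so n(Au) = 0.6828 / 3 = 0.2276 mol
m(Au) = 0.2276 × 196.97 = 44.8 g

44.8 g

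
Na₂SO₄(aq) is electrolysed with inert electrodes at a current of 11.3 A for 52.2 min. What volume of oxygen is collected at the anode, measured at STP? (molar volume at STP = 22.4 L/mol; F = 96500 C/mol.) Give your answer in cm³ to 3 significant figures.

Q = 11.3 A × 3132 s = 35390 C
n(e⁻) = Q/F = 35390/96500 = 0.3667 mol
2H₂O → O₂ + 4H⁺ + 4e⁻, so n(O₂) = 0.3667 / 4 = 0.09168 mol
V = 0.09168 × 22.4 = 2.054 L
= 2050 cm³

2050 cm³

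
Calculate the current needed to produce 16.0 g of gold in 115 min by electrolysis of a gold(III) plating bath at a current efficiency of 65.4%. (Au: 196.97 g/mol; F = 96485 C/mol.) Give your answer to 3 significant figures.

n(Au) = 16.0 / 196.97 = 0.08123 mol
Au³⁺ + 3e⁻ → Au, so n(e⁻) = 3 × 0.08123 = 0.2437 mol
Q = 0.2437 × 96485 / 0.654 = 35950 C
I = Q / t = 35950 / 6900 s = 5.21 A

5.21 A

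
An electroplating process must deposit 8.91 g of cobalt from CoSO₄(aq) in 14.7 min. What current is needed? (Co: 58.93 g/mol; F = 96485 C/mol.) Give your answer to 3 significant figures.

n(Co) = 8.91 / 58.93 = 0.1512 mol
Co²⁺ + 2e⁻ → Co, so n(e⁻) = 2 × 0.1512 = 0.3024 mol
Q = 0.3024 × 96485 = 29180 C
I = Q / t = 29180 / 882 s = 33.1 A

33.1 A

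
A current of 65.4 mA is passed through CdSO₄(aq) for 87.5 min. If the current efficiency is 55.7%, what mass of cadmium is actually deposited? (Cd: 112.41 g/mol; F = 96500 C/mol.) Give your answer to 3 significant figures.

Q = 0.0654 × 5250 = 343.4 C
n(e⁻) = 343.4 / 96500 = 0.003559 mol
Cd²⁺ + 2e⁻ → Cd, so theoretical m(Cd) = 0.001780 × 112.41 = 0.2001 g
Actual mass = 55.7% × 0.2001 = 0.111 g

0.111 g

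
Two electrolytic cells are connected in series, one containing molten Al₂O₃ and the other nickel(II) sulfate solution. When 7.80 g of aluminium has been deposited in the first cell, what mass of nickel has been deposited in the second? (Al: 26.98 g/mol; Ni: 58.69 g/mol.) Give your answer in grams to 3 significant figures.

25.5 g

n(Al) = 7.80 / 26.98 = 0.2891 mol
Al³⁺ + 3e⁻ → Al, so n(e⁻) = 3 × 0.2891 = 0.8673 mol
Since the cells are in series, n(e⁻) in the Ni cell is also 0.8673 mol.
Ni²⁺ + 2e⁻ → Ni, so n(Ni) = 0.8673 / 2 = 0.4337 mol
m(Ni) = 0.4337 × 58.69 = 25.5 g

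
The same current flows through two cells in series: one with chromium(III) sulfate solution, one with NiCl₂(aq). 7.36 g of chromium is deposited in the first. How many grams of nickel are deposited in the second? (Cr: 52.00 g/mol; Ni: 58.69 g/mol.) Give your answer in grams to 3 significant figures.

12.5 g

n(Cr) = 7.36 / 52.00 = 0.1415 mol
Cr³⁺ + 3e⁻ → Cr, so n(e⁻) = 3 × 0.1415 = 0.4245 mol
The cells are in series, so the same charge (and hence the same n(e⁻) = 0.4245 mol) passes through both.
Ni²⁺ + 2e⁻ → Ni, so n(Ni) = 0.4245 / 2 = 0.2123 mol
m(Ni) = 0.2123 × 58.69 = 12.5 g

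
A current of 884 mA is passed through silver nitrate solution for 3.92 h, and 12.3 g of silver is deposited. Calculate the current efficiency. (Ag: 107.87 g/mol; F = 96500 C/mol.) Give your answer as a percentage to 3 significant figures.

88.2%

Q = 0.884 × 14112 = 12480 C
n(e⁻) = 12480 / 96500 = 0.1293 mol
Ag⁺ + e⁻ → Ag, so theoretical n(Ag) = 0.1293 mol → 13.95 g
Efficiency = 12.3 / 13.95 = 0.8817 = 88.2%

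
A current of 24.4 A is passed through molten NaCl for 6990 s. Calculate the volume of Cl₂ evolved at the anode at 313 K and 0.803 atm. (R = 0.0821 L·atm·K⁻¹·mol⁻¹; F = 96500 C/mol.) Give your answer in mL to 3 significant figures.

28300 mL

Q = It = 24.4 × 6990 = 1.706×10^5 C
n(e⁻) = Q/F = 1.706×10^5/96500 = 1.768 mol
2Cl⁻ → Cl₂ + 2e⁻, so n(Cl₂) = 1.768 / 2 = 0.8840 mol
V = nRT/P = 0.8840 × 0.0821 × 313 / 0.803 = 28.29 L
= 28300 mL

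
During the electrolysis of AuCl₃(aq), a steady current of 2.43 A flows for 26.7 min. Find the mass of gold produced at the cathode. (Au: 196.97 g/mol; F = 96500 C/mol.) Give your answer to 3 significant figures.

Q = 2.43 A × 1602 s = 3893 C
Moles of electrons = 3893 / 96500 = 0.04034 mol
Au³⁺ + 3e⁻ → Au, so n(Au) = 0.04034 / 3 = 0.01345 mol
m = 0.01345 × 196.97 = 2.65 g

2.65 g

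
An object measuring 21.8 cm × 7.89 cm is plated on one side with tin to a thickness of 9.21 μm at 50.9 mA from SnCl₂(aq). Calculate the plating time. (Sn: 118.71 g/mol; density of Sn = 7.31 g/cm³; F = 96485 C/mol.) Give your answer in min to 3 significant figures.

Plated area = 21.8 × 7.89 = 172.0 cm²
Volume = 172.0 × 9.21×10⁻⁴ cm = 0.1584 cm³
m(Sn) = 0.1584 × 7.31 = 1.158 g
n(Sn) = 1.158 / 118.71 = 0.009755 mol; n(e⁻) = 2 × 0.009755 = 0.01951 mol
Q = 0.01951 × 96485 = 1882 C
t = 1882 / 0.0509 = 36970 s = 616 min

616 min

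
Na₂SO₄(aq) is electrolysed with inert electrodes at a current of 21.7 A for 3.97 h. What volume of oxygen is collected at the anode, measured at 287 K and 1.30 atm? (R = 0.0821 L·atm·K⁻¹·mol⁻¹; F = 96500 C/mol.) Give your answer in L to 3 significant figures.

14.6 L

Q = 21.7 A × 14292 s = 3.101×10^5 C
n(e⁻) = Q/F = 3.101×10^5/96500 = 3.213 mol
2H₂O → O₂ + 4H⁺ + 4e⁻, so n(O₂) = 3.213 / 4 = 0.8033 mol
V = nRT/P = 0.8033 × 0.0821 × 287 / 1.30 = 14.56 L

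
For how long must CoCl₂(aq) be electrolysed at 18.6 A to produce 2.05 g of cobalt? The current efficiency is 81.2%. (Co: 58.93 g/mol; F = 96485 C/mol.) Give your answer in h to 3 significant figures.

n(Co) = 2.05 / 58.93 = 0.03479 mol
Co²⁺ + 2e⁻ → Co, so n(e⁻) = 2 × 0.03479 = 0.06958 mol
Q = 0.06958 × 96485 / 0.812 = 8268 C
t = Q / I = 8268 / 18.6 = 444.5 s = 0.123 h

0.123 h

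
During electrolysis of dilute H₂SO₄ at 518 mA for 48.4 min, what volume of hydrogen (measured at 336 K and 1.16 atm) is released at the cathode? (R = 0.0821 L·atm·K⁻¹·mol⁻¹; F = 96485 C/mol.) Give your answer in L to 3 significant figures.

0.185 L

Q = 0.518 A × 2904 s = 1504 C
n(e⁻) = 1504 / 96485 = 0.01559 mol
2H⁺ + 2e⁻ → H₂, so n(H₂) = 0.01559 / 2 = 0.007795 mol
V = nRT/P = 0.007795 × 0.0821 × 336 / 1.16 = 0.1854 L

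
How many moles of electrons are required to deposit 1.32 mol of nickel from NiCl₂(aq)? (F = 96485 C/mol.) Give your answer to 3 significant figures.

2.64 mol

Ni²⁺ + 2e⁻ → Ni, so n(e⁻) = 2 × 1.32 = 2.640 mol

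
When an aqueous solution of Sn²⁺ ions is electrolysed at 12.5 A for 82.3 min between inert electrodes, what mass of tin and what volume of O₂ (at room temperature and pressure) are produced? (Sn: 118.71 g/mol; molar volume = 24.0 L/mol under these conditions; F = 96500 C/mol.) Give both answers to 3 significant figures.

Q = 12.5 × 4938 = 61730 C; n(e⁻) = 61730 / 96500 = 0.6397 mol
Cathode: Sn²⁺ + 2e⁻ → Sn → n(Sn) = 0.6397/2 = 0.3199 mol → 38.0 g
Anode: 2H₂O → O₂ + 4H⁺ + 4e⁻ → n(O₂) = 0.6397/4 = 0.1599 mol → 3.84 L

38.0 g Sn; 3.84 L O₂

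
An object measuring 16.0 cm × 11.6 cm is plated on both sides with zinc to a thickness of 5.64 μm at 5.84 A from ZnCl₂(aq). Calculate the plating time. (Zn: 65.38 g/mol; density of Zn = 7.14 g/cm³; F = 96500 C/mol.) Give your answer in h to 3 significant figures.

Plated area = 2 × 16.0 × 11.6 = 371.2 cm²
Volume = 371.2 × 5.64×10⁻⁴ cm = 0.2094 cm³
m(Zn) = 0.2094 × 7.14 = 1.495 g
n(Zn) = 1.495 / 65.38 = 0.02287 mol; n(e⁻) = 2 × 0.02287 = 0.04574 mol
Q = 0.04574 × 96500 = 4414 C
t = 4414 / 5.84 = 755.8 s = 0.210 h

0.210 h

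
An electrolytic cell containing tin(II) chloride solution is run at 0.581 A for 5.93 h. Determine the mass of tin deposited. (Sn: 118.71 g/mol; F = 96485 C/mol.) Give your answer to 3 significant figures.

7.63 g

Q = 0.581 A × 21348 s = 12400 C
n(e⁻) = Q/F = 12400/96485 = 0.1285 mol
Sn²⁺ + 2e⁻ → Sn, so n(Sn) = 0.1285 / 2 = 0.06425 mol
m = 0.06425 × 118.71 = 7.63 g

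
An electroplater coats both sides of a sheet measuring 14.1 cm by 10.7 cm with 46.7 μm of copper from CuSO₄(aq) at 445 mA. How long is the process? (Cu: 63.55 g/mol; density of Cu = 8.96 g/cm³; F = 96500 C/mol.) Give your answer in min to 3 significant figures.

1440 min

Plated area = 2 × 14.1 × 10.7 = 301.7 cm²
Volume = 301.7 × 46.7×10⁻⁴ cm = 1.409 cm³
m(Cu) = 1.409 × 8.96 = 12.62 g
n(Cu) = 12.62 / 63.55 = 0.1986 mol; n(e⁻) = 2 × 0.1986 = 0.3972 mol
Q = 0.3972 × 96500 = 38330 C
t = 38330 / 0.445 = 86130 s = 1440 min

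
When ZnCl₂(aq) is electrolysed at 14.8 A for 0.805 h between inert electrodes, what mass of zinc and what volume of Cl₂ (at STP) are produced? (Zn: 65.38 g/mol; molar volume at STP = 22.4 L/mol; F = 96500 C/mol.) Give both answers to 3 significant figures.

Q = 14.8 × 2898 = 42890 C; n(e⁻) = 42890 / 96500 = 0.4445 mol
Cathode: Zn²⁺ + 2e⁻ → Zn → n(Zn) = 0.4445/2 = 0.2223 mol → 14.5 g
Anode: 2Cl⁻ → Cl₂ + 2e⁻ → n(Cl₂) = 0.4445/2 = 0.2223 mol → 4.98 L

14.5 g Zn; 4.98 L Cl₂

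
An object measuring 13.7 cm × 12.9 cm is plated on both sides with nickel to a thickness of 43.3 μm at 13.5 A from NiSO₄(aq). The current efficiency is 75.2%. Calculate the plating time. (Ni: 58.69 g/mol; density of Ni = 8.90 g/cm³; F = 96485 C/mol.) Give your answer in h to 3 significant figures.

1.23 h

Plated area = 2 × 13.7 × 12.9 = 353.5 cm²
Volume = 353.5 × 43.3×10⁻⁴ cm = 1.531 cm³
m(Ni) = 1.531 × 8.90 = 13.63 g
n(Ni) = 13.63 / 58.69 = 0.2322 mol; n(e⁻) = 2 × 0.2322 = 0.4644 mol
Q = 0.4644 × 96485 / 0.752 = 59580 C
t = 59580 / 13.5 = 4413 s = 1.23 h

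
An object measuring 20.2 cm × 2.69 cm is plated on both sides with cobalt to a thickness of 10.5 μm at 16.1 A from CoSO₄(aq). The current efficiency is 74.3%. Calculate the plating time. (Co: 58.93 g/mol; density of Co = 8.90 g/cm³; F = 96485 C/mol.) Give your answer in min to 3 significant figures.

4.63 min

Plated area = 2 × 20.2 × 2.69 = 108.7 cm²
Volume = 108.7 × 10.5×10⁻⁴ cm = 0.1141 cm³
m(Co) = 0.1141 × 8.90 = 1.015 g
n(Co) = 1.015 / 58.93 = 0.01722 mol; n(e⁻) = 2 × 0.01722 = 0.03444 mol
Q = 0.03444 × 96485 / 0.743 = 4472 C
t = 4472 / 16.1 = 277.8 s = 4.63 min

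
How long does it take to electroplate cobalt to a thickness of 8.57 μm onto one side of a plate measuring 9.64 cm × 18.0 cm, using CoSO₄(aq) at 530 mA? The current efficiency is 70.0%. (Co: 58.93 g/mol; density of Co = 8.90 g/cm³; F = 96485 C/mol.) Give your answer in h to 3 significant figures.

3.24 h

Plated area = 9.64 × 18.0 = 173.5 cm²
Volume = 173.5 × 8.57×10⁻⁴ cm = 0.1487 cm³
m(Co) = 0.1487 × 8.90 = 1.323 g
n(Co) = 1.323 / 58.93 = 0.02245 mol; n(e⁻) = 2 × 0.02245 = 0.04490 mol
Q = 0.04490 × 96485 / 0.700 = 6189 C
t = 6189 / 0.530 = 11680 s = 3.24 h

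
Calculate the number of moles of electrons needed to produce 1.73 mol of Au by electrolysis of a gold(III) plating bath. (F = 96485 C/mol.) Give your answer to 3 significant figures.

5.19 mol

Au³⁺ + 3e⁻ → Au, so n(e⁻) = 3 × 1.73 = 5.190 mol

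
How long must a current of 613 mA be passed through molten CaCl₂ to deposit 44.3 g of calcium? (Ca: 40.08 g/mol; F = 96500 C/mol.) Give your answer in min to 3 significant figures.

n(Ca) = 44.3 / 40.08 = 1.105 mol
Ca²⁺ + 2e⁻ → Ca, so n(e⁻) = 2 × 1.105 = 2.210 mol
Q = 2.210 × 96500 = 2.133×10^5 C
t = Q / I = 2.133×10^5 / 0.613 = 3.480×10^5 s = 5800 min

5800 min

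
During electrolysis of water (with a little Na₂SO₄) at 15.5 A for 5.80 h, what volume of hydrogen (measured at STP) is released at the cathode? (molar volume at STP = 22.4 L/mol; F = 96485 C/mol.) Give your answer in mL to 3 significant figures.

Charge passed = 15.5 × 20880 = 3.236×10^5 C
Moles of electrons = 3.236×10^5 / 96485 = 3.354 mol
2H⁺ + 2e⁻ → H₂, so n(H₂) = 3.354 / 2 = 1.677 mol
V = 1.677 × 22.4 = 37.56 L
= 37600 mL

37600 mL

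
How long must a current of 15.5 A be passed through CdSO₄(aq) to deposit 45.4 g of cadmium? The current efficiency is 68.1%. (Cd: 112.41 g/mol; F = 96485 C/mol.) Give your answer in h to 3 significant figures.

n(Cd) = 45.4 / 112.41 = 0.4039 mol
Cd²⁺ + 2e⁻ → Cd, so n(e⁻) = 2 × 0.4039 = 0.8078 mol
Q = 0.8078 × 96485 / 0.681 = 1.145×10^5 C
t = Q / I = 1.145×10^5 / 15.5 = 7387 s = 2.05 h

2.05 h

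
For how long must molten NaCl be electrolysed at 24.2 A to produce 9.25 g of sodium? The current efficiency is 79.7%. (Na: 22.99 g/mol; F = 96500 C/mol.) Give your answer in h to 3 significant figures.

n(Na) = 9.25 / 22.99 = 0.4023 mol
Na⁺ + e⁻ → Na, so n(e⁻) = 0.4023 mol
Q = 0.4023 × 96500 / 0.797 = 48710 C
t = Q / I = 48710 / 24.2 = 2013 s = 0.559 h

0.559 h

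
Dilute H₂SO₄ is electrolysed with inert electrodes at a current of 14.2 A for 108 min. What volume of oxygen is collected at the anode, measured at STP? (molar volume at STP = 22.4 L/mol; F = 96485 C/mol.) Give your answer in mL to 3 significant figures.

5340 mL

Q = 14.2 A × 6480 s = 92020 C
n(e⁻) = 92020 / 96485 = 0.9537 mol
2H₂O → O₂ + 4H⁺ + 4e⁻, so n(O₂) = 0.9537 / 4 = 0.2384 mol
V = 0.2384 × 22.4 = 5.340 L
= 5340 mL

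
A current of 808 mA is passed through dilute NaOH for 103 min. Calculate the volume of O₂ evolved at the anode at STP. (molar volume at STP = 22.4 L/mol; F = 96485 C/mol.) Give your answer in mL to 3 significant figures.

Q = 0.808 A × 6180 s = 4993 C
n(e⁻) = Q/F = 4993/96485 = 0.05175 mol
2H₂O → O₂ + 4H⁺ + 4e⁻, so n(O₂) = 0.05175 / 4 = 0.01294 mol
V = 0.01294 × 22.4 = 0.2899 L
= 290 mL

290 mL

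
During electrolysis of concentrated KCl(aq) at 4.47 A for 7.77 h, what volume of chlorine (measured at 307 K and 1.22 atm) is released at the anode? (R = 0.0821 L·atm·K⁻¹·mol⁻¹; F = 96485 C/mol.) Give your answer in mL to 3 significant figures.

13400 mL

Q = It = 4.47 × 27972 = 1.250×10^5 C
Moles of electrons = 1.250×10^5 / 96485 = 1.296 mol
2Cl⁻ → Cl₂ + 2e⁻, so n(Cl₂) = 1.296 / 2 = 0.6480 mol
V = nRT/P = 0.6480 × 0.0821 × 307 / 1.22 = 13.39 L
= 13400 mL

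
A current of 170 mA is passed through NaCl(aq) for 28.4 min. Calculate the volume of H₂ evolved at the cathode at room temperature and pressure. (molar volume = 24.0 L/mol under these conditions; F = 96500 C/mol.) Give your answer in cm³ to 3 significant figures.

36.0 cm³

Charge passed = 0.170 × 1704 = 289.7 C
n(e⁻) = Q/F = 289.7/96500 = 0.003002 mol
2H⁺ + 2e⁻ → H₂, so n(H₂) = 0.003002 / 2 = 0.001501 mol
V = 0.001501 × 24.0 = 0.03602 L
= 36.0 cm³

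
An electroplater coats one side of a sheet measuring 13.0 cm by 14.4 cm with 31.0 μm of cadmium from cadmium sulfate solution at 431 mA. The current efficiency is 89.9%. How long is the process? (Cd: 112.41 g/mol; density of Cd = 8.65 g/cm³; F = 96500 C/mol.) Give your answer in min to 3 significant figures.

Plated area = 13.0 × 14.4 = 187.2 cm²
Volume = 187.2 × 31.0×10⁻⁴ cm = 0.5803 cm³
m(Cd) = 0.5803 × 8.65 = 5.020 g
n(Cd) = 5.020 / 112.41 = 0.04466 mol; n(e⁻) = 2 × 0.04466 = 0.08932 mol
Q = 0.08932 × 96500 / 0.899 = 9588 C
t = 9588 / 0.431 = 22250 s = 371 min

371 min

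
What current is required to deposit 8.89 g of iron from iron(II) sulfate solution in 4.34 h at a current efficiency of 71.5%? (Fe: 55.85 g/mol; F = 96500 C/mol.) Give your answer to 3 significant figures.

n(Fe) = 8.89 / 55.85 = 0.1592 mol
Fe²⁺ + 2e⁻ → Fe, so n(e⁻) = 2 × 0.1592 = 0.3184 mol
Q = 0.3184 × 96500 / 0.715 = 42970 C
I = Q / t = 42970 / 15624 s = 2.75 A

2.75 A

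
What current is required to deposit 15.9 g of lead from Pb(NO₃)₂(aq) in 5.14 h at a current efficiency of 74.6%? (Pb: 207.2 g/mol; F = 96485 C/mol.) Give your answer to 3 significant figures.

n(Pb) = 15.9 / 207.2 = 0.07674 mol
Pb²⁺ + 2e⁻ → Pb, so n(e⁻) = 2 × 0.07674 = 0.1535 mol
Q = 0.1535 × 96485 / 0.746 = 19850 C
I = Q / t = 19850 / 18504 s = 1.07 A

1.07 A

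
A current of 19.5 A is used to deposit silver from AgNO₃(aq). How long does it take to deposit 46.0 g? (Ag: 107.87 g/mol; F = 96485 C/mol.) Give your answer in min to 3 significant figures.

35.2 min

n(Ag) = 46.0 / 107.87 = 0.4264 mol
Ag⁺ + e⁻ → Ag, so n(e⁻) = 0.4264 mol
Q = 0.4264 × 96485 = 41140 C
t = Q / I = 41140 / 19.5 = 2110 s = 35.2 min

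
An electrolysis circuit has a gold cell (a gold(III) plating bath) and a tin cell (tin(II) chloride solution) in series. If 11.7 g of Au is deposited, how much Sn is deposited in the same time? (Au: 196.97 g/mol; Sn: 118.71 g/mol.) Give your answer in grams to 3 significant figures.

n(Au) = 11.7 / 196.97 = 0.05940 mol
Au³⁺ + 3e⁻ → Au, so n(e⁻) = 3 × 0.05940 = 0.1782 mol
Since the cells are in series, n(e⁻) in the Sn cell is also 0.1782 mol.
Sn²⁺ + 2e⁻ → Sn, so n(Sn) = 0.1782 / 2 = 0.08910 mol
m(Sn) = 0.08910 × 118.71 = 10.6 g

10.6 g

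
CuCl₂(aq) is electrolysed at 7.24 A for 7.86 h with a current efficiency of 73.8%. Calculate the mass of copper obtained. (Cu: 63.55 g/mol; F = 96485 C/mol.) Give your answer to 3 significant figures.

Q = 7.24 × 28296 = 2.049×10^5 C
n(e⁻) = 2.049×10^5 / 96485 = 2.124 mol
Cu²⁺ + 2e⁻ → Cu, so theoretical m(Cu) = 1.062 × 63.55 = 67.49 g
Actual mass = 73.8% × 67.49 = 49.8 g

49.8 g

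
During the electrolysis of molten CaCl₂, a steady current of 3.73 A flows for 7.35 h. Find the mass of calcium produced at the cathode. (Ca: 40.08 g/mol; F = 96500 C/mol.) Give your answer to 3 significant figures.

20.5 g

Q = 3.73 A × 26460 s = 98700 C
Moles of electrons = 98700 / 96500 = 1.023 mol
Ca²⁺ + 2e⁻ → Ca, so n(Ca) = 1.023 / 2 = 0.5115 mol
m = 0.5115 × 40.08 = 20.5 g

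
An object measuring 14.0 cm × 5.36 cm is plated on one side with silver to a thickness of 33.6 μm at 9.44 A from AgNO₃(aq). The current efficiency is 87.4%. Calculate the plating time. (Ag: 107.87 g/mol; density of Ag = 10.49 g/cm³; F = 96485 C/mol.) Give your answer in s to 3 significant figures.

Plated area = 14.0 × 5.36 = 75.04 cm²
Volume = 75.04 × 33.6×10⁻⁴ cm = 0.2521 cm³
m(Ag) = 0.2521 × 10.49 = 2.645 g
n(Ag) = 2.645 / 107.87 = 0.02452 mol; n(e⁻) = 0.02452 mol
Q = 0.02452 × 96485 / 0.874 = 2707 C
t = 2707 / 9.44 = 286.8 s

287 s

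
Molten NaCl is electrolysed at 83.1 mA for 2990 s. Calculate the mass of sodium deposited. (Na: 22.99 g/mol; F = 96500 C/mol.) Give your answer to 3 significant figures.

0.0592 g

Q = 0.0831 A × 2990 s = 248.5 C
n(e⁻) = 248.5 / 96500 = 0.002575 mol
Na⁺ + e⁻ → Na, so n(Na) = 0.002575 mol
m = 0.002575 × 22.99 = 0.0592 g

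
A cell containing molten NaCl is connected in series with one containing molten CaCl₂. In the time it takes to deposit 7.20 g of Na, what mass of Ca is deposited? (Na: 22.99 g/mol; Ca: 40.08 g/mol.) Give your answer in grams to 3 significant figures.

6.28 g

n(Na) = 7.20 / 22.99 = 0.3132 mol
Na⁺ + e⁻ → Na, so n(e⁻) = 0.3132 mol
The cells are in series, so the same charge (and hence the same n(e⁻) = 0.3132 mol) passes through both.
Ca²⁺ + 2e⁻ → Ca, so n(Ca) = 0.3132 / 2 = 0.1566 mol
m(Ca) = 0.1566 × 40.08 = 6.28 g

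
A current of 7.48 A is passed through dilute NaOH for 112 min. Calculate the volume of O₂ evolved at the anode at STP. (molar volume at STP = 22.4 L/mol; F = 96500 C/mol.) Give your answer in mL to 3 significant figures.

Charge passed = 7.48 × 6720 = 50270 C
Moles of electrons = 50270 / 96500 = 0.5209 mol
2H₂O → O₂ + 4H⁺ + 4e⁻, so n(O₂) = 0.5209 / 4 = 0.1302 mol
V = 0.1302 × 22.4 = 2.916 L
= 2920 mL

2920 mL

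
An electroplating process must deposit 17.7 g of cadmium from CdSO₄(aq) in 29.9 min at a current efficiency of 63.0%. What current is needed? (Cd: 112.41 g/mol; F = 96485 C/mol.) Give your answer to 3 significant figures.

n(Cd) = 17.7 / 112.41 = 0.1575 mol
Cd²⁺ + 2e⁻ → Cd, so n(e⁻) = 2 × 0.1575 = 0.3150 mol
Q = 0.3150 × 96485 / 0.630 = 48240 C
I = Q / t = 48240 / 1794 s = 26.9 A

26.9 A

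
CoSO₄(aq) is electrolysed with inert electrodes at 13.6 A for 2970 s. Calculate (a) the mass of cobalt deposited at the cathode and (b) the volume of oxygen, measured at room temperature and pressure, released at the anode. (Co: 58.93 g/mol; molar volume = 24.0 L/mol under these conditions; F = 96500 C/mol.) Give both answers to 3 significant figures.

12.3 g Co; 2.51 L O₂

Q = 13.6 × 2970 = 40390 C; n(e⁻) = 40390 / 96500 = 0.4185 mol
Cathode: Co²⁺ + 2e⁻ → Co → n(Co) = 0.4185/2 = 0.2093 mol → 12.3 g
Anode: 2H₂O → O₂ + 4H⁺ + 4e⁻ → n(O₂) = 0.4185/4 = 0.1046 mol → 2.51 L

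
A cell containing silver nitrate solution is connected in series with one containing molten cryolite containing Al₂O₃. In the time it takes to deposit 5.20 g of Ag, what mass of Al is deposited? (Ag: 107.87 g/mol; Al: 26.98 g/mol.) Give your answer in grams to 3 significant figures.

n(Ag) = 5.20 / 107.87 = 0.04821 mol
Ag⁺ + e⁻ → Ag, so n(e⁻) = 0.04821 mol
The cells are in series, so the same charge (and hence the same n(e⁻) = 0.04821 mol) passes through both.
Al³⁺ + 3e⁻ → Al, so n(Al) = 0.04821 / 3 = 0.01607 mol
m(Al) = 0.01607 × 26.98 = 0.434 g

0.434 g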